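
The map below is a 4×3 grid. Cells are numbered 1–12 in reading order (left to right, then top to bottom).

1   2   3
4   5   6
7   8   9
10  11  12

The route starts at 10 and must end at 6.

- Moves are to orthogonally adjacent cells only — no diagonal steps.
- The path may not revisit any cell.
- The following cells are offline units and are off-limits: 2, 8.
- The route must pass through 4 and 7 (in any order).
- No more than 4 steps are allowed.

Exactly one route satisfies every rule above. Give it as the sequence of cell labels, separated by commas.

10, 7, 4, 5, 6

The budget equals the shortest possible length, so every move has to be on a shortest route through the required cells.
Route from 10: up 2 to 4, right 2 to 6 — 4 moves in all.
Check: all required cells visited; 4 ≤ 4 moves.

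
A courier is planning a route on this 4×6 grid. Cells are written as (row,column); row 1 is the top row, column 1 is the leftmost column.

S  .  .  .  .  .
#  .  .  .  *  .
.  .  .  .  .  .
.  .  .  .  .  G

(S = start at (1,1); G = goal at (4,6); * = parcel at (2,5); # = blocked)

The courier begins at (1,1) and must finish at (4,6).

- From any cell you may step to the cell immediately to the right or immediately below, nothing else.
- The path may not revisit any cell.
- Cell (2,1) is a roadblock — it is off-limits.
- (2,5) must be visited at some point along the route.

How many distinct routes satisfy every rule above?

12

A right/down-only route from (1,1) to (4,6) makes exactly 3 down-moves and 5 right-moves in some order.
With no other constraints that would be C(8,3) = 56 routes.
Split at (2,5) and multiply the segment counts (each segment already excludes blocked cells): (1,1)→(2,5): 4; (2,5)→(4,6): 3; product = 12.
That gives 12 routes.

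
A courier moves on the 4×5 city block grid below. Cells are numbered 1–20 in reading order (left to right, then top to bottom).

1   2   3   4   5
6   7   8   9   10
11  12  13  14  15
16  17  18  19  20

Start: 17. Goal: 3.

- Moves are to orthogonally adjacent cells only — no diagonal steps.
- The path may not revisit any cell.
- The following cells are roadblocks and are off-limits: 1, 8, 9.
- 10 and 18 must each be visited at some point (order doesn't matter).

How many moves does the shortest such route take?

8

Any route passes through 10 and 18 in some order between 17 and 3. Summing Manhattan distances along each leg and taking the cheapest ordering (17 → 18 → 10 → 3) gives a lower bound of 1 + 4 + 3 = 8 moves.
A route of 8 moves achieves this: 17 → 18 → 13 → 14 → 15 → 10 → 5 → 4 → 3.
Since 8 matches the lower bound, it is optimal.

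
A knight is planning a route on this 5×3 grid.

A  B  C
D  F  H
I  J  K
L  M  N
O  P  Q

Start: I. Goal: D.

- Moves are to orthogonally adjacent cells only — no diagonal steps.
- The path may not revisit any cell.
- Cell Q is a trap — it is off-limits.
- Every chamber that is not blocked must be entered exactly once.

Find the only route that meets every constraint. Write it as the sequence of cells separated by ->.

Need to visit all 14 open cells exactly once, starting at I and ending at D.
Route from I: down 2 to O, right 1 to P, up 1 to M, right 1 to N, up 1 to K, left 1 to J, up 1 to F, right 1 to H, up 1 to C, left 2 to A, down 1 to D — 13 moves in all.
Check: all 14 open cells covered.

I -> L -> O -> P -> M -> N -> K -> J -> F -> H -> C -> B -> A -> D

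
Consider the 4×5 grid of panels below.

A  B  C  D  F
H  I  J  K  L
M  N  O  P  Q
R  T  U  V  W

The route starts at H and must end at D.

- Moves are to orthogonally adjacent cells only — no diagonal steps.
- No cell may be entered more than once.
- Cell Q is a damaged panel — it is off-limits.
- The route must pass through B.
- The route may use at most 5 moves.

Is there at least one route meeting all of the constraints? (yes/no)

One route that works: H → A → B → C → D.

yes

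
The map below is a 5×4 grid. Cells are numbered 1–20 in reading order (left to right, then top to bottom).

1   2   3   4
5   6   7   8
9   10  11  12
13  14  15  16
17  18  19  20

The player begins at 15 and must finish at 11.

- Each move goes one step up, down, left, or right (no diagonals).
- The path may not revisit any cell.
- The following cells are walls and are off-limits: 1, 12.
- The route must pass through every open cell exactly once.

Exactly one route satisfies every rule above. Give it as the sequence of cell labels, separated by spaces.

15 16 20 19 18 17 13 14 10 9 5 6 2 3 4 8 7 11

Need to visit all 18 open cells exactly once, starting at 15 and ending at 11.
Route from 15: right to 16, down to 20, 3× left (reaching 17), up to 13, right to 14, up to 10, left to 9, up to 5, right to 6, up to 2, 2× right (reaching 4), down to 8, left to 7, down to 11 — 17 moves in all.
Check: all 18 open cells covered.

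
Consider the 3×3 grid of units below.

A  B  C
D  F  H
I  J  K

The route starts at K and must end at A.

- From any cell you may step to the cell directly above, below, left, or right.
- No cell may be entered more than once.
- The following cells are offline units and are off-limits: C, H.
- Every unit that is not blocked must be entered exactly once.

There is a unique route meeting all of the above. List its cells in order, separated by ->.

K -> J -> I -> D -> F -> B -> A

Need to visit all 7 open cells exactly once, starting at K and ending at A.
Cell B has only two open neighbours (F and A), so the path must pass straight through it: one of those is the cell it's entered from and the other is where it exits.
Route from K: left 2 to I, up 1 to D, right 1 to F, up 1 to B, left 1 to A — 6 moves in all.
Check: all 7 open cells covered.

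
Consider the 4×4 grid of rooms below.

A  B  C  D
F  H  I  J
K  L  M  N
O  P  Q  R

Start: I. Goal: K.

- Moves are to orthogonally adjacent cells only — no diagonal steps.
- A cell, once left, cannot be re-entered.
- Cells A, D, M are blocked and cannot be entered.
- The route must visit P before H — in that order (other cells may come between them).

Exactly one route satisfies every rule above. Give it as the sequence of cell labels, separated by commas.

The waypoints must appear in the order P, H, with no cell reused.
Route from I: right 1 to J, down 2 to R, left 2 to P, up 2 to H, left 1 to F, down 1 to K — 9 moves in all.
Check: order respected (P at step 5, H at step 7).

I, J, N, R, Q, P, L, H, F, K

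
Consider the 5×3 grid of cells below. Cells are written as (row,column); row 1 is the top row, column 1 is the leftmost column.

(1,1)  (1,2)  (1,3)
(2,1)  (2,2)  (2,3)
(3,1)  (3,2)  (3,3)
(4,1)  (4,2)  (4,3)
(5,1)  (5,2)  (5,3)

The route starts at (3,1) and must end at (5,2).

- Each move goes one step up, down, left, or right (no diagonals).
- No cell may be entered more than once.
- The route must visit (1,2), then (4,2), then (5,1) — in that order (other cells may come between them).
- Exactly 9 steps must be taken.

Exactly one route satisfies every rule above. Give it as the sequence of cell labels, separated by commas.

(3,1), (2,1), (1,1), (1,2), (2,2), (3,2), (4,2), (4,1), (5,1), (5,2)

The waypoints must appear in the order (1,2), (4,2), (5,1), with no cell reused.
Route from (3,1): up 2 to (1,1), right 1 to (1,2), down 3 to (4,2), left 1 to (4,1), down 1 to (5,1), right 1 to (5,2) — 9 moves in all.
Check: order respected ((1,2) at step 3, (4,2) at step 6, (5,1) at step 8); 9 moves as required.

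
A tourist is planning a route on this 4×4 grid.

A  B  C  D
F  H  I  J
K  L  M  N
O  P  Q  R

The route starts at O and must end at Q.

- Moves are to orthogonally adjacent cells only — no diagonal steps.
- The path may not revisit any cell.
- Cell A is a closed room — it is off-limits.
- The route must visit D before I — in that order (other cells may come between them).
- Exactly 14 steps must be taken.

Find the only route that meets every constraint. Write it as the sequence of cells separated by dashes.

The waypoints must appear in the order D, I, with no cell reused.
Route from O: right to P, up to L, left to K, up to F, right to H, up to B, 2× right (reaching D), down to J, left to I, down to M, right to N, down to R, left to Q — 14 moves in all.
Check: order respected (D at step 8, I at step 10); 14 moves as required.

O - P - L - K - F - H - B - C - D - J - I - M - N - R - Q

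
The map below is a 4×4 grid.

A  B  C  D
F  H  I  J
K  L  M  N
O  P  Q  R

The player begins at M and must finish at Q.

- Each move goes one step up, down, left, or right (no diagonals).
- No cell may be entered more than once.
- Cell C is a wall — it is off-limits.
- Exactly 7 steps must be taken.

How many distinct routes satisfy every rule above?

Need simple routes of exactly 7 moves from M to Q (Manhattan distance 1, so 3 moves are spent on a detour and 3 undoing it).
Enumerating: M I H L K O P Q | M I H F K O P Q | M I H F K L P Q | M L H F K O P Q | M L H I J N R Q | M N J I H L P Q.
That gives 6 routes.

6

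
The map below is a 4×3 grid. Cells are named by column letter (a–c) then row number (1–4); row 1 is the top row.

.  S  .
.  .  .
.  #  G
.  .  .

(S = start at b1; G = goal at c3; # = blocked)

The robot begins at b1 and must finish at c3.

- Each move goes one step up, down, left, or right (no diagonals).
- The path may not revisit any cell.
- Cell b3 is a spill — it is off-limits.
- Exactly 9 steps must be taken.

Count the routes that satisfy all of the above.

Need simple routes of exactly 9 moves from b1 to c3 (Manhattan distance 3, so 3 moves are spent on a detour and 3 undoing it).
Enumerating: b1 c1 c2 b2 a2 a3 a4 b4 c4 c3.
That gives 1 route.

1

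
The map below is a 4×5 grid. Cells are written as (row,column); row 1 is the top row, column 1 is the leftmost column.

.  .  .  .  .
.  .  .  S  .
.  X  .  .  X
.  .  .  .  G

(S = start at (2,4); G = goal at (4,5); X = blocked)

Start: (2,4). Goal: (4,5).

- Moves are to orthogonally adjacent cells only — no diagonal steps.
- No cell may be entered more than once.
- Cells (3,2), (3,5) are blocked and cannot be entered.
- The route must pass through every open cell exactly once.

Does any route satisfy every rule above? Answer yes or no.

One route that works: (2,4) → (2,5) → (1,5) → (1,4) → (1,3) → (2,3) → (2,2) → (1,2) → (1,1) → (2,1) → (3,1) → (4,1) → (4,2) → (4,3) → (3,3) → (3,4) → (4,4) → (4,5).

yes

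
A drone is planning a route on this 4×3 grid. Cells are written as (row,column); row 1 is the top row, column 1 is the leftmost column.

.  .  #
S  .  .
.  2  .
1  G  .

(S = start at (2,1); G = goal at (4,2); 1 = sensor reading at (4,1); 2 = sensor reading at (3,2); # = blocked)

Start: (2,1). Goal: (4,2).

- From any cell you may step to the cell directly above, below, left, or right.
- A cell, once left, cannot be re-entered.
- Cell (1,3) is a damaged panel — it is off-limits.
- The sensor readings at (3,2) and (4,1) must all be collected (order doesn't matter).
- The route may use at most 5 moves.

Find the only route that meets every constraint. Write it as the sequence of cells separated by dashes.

(2,1) - (2,2) - (3,2) - (3,1) - (4,1) - (4,2)

Any route must reach (3,2) and (4,1) and still end at (4,2) within 5 moves, so the order of the required stops is forced.
Route from (2,1): right to (2,2), down to (3,2), left to (3,1), down to (4,1), right to (4,2) — 5 moves in all.
Check: all required cells visited; 5 ≤ 5 moves.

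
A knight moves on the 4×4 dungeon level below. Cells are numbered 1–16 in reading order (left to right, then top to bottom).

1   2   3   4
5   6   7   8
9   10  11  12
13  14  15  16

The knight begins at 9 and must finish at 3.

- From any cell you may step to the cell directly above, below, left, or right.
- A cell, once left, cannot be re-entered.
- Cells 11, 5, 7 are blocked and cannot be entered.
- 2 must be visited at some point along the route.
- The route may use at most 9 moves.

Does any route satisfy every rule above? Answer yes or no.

One route that works: 9 → 10 → 6 → 2 → 3.

yes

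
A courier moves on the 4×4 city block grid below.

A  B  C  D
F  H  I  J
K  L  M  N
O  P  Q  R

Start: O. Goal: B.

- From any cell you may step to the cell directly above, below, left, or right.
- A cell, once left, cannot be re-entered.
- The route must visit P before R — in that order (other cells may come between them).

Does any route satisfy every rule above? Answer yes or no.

yes

One route that works: O → P → Q → R → N → J → D → C → B.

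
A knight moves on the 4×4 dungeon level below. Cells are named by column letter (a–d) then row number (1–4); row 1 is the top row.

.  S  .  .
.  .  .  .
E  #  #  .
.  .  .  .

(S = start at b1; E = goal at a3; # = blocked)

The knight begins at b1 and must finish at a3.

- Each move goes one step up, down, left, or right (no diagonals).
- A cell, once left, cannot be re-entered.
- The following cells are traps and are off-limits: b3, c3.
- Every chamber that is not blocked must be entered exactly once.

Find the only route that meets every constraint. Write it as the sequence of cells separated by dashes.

Need to visit all 14 open cells exactly once, starting at b1 and ending at a3.
Cell a4 has only two open neighbours (a3 and b4), so the path must pass straight through it: one of those is the cell it's entered from and the other is where it exits.
Route from b1: left to a1, down to a2, 2× right (reaching c2), up to c1, right to d1, 3× down (reaching d4), 3× left (reaching a4), up to a3 — 13 moves in all.
Check: all 14 open cells covered.

b1 - a1 - a2 - b2 - c2 - c1 - d1 - d2 - d3 - d4 - c4 - b4 - a4 - a3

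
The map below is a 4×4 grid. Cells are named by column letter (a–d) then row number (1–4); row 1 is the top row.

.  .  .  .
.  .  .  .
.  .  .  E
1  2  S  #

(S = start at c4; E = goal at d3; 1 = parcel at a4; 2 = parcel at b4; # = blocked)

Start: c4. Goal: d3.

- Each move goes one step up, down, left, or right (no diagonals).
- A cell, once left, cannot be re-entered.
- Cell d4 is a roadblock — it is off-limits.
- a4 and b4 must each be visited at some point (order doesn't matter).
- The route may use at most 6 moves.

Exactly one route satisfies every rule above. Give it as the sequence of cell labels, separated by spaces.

c4 b4 a4 a3 b3 c3 d3

The 6-move cap with required stops at a4, b4 leaves no slack for detours.
Route from c4: left 2 to a4, up 1 to a3, right 3 to d3 — 6 moves in all.
Check: all required cells visited; 6 ≤ 6 moves.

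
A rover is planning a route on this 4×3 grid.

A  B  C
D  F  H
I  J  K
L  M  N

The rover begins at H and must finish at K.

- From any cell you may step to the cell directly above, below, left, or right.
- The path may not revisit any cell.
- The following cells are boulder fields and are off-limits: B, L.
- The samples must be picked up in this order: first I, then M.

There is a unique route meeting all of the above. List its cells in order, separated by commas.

The waypoints must appear in the order I, M, with no cell reused.
Route from H: left 2 to D, down 1 to I, right 1 to J, down 1 to M, right 1 to N, up 1 to K — 7 moves in all.
Check: order respected (I at step 3, M at step 5).

H, F, D, I, J, M, N, K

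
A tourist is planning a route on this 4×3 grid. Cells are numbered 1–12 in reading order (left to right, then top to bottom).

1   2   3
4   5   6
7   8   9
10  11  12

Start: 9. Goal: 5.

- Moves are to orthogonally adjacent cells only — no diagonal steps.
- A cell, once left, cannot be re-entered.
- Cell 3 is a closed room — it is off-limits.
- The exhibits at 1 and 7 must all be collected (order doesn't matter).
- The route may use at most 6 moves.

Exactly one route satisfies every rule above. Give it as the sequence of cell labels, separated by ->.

9 -> 8 -> 7 -> 4 -> 1 -> 2 -> 5

Any route must reach 1 and 7 and still end at 5 within 6 moves, so the order of the required stops is forced.
Route from 9: left 2 to 7, up 2 to 1, right 1 to 2, down 1 to 5 — 6 moves in all.
Check: all required cells visited; 6 ≤ 6 moves.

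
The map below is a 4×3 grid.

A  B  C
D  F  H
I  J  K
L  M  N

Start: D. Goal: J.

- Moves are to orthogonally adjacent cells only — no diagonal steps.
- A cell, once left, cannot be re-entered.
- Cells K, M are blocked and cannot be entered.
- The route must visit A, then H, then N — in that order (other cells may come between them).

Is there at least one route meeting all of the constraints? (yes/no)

The blocked cells wall N off from D completely — no sequence of moves reaches it at all, so no route can satisfy the rules.

no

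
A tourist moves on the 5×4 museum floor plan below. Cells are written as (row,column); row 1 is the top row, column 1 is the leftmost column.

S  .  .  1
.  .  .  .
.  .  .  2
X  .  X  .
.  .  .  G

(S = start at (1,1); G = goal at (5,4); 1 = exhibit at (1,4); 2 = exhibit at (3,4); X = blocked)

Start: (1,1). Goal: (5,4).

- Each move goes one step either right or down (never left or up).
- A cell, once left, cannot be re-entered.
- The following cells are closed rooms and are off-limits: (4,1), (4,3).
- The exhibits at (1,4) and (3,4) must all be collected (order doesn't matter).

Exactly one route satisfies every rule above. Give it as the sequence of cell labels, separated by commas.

Moves only go right or down, so the column and row indices never decrease.
Route from (1,1): right 3 to (1,4), down 4 to (5,4) — 7 moves in all.
Check: all required cells visited.

(1,1), (1,2), (1,3), (1,4), (2,4), (3,4), (4,4), (5,4)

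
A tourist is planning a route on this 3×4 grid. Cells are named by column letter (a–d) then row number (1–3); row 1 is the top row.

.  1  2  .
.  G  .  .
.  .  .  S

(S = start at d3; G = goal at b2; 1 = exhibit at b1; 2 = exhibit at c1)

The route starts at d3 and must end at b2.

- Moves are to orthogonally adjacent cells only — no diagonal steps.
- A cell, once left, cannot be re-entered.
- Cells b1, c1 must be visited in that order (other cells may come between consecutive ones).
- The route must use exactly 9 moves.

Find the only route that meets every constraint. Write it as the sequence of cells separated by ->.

The waypoints must appear in the order b1, c1, with no cell reused.
Route from d3: left 3 to a3, up 2 to a1, right 2 to c1, down 1 to c2, left 1 to b2 — 9 moves in all.
Check: order respected (1 at step 6, 2 at step 7); 9 moves as required.

d3 -> c3 -> b3 -> a3 -> a2 -> a1 -> b1 -> c1 -> c2 -> b2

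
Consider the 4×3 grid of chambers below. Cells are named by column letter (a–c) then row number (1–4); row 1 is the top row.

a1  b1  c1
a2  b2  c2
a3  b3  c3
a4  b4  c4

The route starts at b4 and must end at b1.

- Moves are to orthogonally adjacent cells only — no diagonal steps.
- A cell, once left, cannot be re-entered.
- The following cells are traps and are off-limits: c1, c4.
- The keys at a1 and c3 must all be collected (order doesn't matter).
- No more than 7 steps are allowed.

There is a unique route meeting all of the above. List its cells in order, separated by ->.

The 7-move cap with required stops at a1, c3 leaves no slack for detours.
Route from b4: up 1 to b3, right 1 to c3, up 1 to c2, left 2 to a2, up 1 to a1, right 1 to b1 — 7 moves in all.
Check: all required cells visited; 7 ≤ 7 moves.

b4 -> b3 -> c3 -> c2 -> b2 -> a2 -> a1 -> b1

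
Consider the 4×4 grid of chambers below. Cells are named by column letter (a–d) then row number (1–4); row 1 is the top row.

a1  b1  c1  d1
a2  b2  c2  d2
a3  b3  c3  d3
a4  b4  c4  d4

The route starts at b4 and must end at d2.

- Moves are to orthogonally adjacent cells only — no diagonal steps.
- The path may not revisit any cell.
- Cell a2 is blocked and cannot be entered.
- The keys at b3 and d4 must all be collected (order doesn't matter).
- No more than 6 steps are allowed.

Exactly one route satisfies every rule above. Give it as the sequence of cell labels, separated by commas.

The budget equals the shortest possible length, so every move has to be on a shortest route through the required cells.
Route from b4: up to b3, right to c3, down to c4, right to d4, 2× up (reaching d2) — 6 moves in all.
Check: all required cells visited; 6 ≤ 6 moves.

b4, b3, c3, c4, d4, d3, d2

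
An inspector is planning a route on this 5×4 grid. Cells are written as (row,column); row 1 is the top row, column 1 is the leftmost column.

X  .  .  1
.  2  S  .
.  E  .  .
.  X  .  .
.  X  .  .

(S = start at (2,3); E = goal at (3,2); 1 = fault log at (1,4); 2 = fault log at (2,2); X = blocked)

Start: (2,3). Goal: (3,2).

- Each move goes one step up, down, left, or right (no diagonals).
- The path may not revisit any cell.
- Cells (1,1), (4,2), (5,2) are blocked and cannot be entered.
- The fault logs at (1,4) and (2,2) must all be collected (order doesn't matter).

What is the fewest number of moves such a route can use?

Any route passes through (1,4) and (2,2) in some order between (2,3) and (3,2). Summing Manhattan distances along each leg and taking the cheapest ordering ((2,3) → (1,4) → (2,2) → (3,2)) gives a lower bound of 2 + 3 + 1 = 6 moves.
A route of 6 moves achieves this: (2,3) → (2,4) → (1,4) → (1,3) → (1,2) → (2,2) → (3,2).
Since 6 matches the lower bound, it is optimal.

6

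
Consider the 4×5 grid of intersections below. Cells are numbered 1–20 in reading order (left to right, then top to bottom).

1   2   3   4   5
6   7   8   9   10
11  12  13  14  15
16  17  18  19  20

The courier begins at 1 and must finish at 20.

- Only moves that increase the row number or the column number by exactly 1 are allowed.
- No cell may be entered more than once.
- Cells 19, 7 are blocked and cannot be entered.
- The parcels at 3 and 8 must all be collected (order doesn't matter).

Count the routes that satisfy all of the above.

A right/down-only route from 1 to 20 makes exactly 3 down-moves and 4 right-moves in some order.
With no other constraints that would be C(7,3) = 35 routes.
A monotone route can only reach the required cells in the order 3, 8, so split there and multiply the segment counts (each segment already excludes blocked cells): 1→3: 1; 3→8: 1; 8→20: 3; product = 3.
That gives 3 routes.

3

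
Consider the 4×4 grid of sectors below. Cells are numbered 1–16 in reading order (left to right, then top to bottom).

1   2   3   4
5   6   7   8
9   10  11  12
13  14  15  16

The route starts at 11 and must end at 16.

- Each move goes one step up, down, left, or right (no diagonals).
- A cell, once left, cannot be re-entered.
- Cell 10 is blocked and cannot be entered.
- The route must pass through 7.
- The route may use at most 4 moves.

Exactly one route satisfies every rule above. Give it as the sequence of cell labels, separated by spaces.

Any route must reach 7 and still end at 16 within 4 moves, so the order of the required stops is forced.
Route from 11: up 1 to 7, right 1 to 8, down 2 to 16 — 4 moves in all.
Check: all required cells visited; 4 ≤ 4 moves.

11 7 8 12 16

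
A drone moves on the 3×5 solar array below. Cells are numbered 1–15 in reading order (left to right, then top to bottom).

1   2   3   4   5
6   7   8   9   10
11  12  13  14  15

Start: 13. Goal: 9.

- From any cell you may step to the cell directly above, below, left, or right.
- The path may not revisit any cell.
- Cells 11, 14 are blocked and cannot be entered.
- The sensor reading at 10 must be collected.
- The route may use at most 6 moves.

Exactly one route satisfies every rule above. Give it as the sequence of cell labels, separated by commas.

13, 8, 3, 4, 5, 10, 9

The 6-move cap with required stops at 10 leaves no slack for detours.
Route from 13: 2× up (reaching 3), 2× right (reaching 5), down to 10, left to 9 — 6 moves in all.
Check: all required cells visited; 6 ≤ 6 moves.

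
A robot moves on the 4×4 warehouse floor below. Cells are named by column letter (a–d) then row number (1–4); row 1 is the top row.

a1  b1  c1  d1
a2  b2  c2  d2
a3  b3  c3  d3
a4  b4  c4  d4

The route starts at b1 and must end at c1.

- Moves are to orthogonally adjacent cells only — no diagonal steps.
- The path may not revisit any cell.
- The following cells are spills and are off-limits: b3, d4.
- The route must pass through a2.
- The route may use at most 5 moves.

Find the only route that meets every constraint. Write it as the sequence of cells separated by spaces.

b1 a1 a2 b2 c2 c1

The 5-move cap with required stops at a2 leaves no slack for detours.
Route from b1: left to a1, down to a2, 2× right (reaching c2), up to c1 — 5 moves in all.
Check: all required cells visited; 5 ≤ 5 moves.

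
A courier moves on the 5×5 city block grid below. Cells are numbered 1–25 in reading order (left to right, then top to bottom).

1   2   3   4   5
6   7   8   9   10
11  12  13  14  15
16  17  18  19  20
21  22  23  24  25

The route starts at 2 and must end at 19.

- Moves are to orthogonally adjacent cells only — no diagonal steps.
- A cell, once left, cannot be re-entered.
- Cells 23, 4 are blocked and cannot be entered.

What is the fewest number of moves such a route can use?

5

The Manhattan distance from 2 to 19 is |1−4| + |2−4| = 5, so at least 5 moves are needed.
A route of 5 moves achieves this: 2 → 7 → 12 → 17 → 18 → 19.
Since 5 matches the lower bound, it is optimal.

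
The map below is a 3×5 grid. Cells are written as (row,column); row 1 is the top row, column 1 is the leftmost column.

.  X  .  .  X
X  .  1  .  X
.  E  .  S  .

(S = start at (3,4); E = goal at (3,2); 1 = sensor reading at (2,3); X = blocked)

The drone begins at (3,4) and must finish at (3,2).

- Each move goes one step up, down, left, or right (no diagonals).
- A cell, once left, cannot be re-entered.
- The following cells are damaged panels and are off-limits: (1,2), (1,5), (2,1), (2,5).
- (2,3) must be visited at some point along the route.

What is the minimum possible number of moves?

Any route passes through (2,3) somewhere between (3,4) and (3,2). Summing Manhattan distances along the two legs ((3,4) → (2,3) → (3,2)) gives a lower bound of 2 + 2 = 4 moves.
A route of 4 moves achieves this: (3,4) → (2,4) → (2,3) → (3,3) → (3,2).
Since 4 matches the lower bound, it is optimal.

4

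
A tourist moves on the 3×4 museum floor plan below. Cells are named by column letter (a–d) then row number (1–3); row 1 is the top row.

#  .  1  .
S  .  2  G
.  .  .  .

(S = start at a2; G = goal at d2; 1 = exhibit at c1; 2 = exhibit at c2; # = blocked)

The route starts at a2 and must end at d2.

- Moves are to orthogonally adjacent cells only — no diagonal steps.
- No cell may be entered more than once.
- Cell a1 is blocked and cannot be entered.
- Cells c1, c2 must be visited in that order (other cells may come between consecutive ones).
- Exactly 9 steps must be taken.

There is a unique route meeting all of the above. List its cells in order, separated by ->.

The waypoints must appear in the order c1, c2, with no cell reused.
Route from a2: down 1 to a3, right 1 to b3, up 2 to b1, right 1 to c1, down 2 to c3, right 1 to d3, up 1 to d2 — 9 moves in all.
Check: order respected (1 at step 5, 2 at step 6); 9 moves as required.

a2 -> a3 -> b3 -> b2 -> b1 -> c1 -> c2 -> c3 -> d3 -> d2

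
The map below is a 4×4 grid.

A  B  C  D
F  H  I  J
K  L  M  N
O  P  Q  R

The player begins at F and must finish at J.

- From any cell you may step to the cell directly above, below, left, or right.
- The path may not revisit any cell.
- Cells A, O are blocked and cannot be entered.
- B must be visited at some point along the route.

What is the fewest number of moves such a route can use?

Any route passes through B somewhere between F and J. Summing Manhattan distances along the two legs (F → B → J) gives a lower bound of 2 + 3 = 5 moves.
A route of 5 moves achieves this: F → H → B → C → I → J.
Since 5 matches the lower bound, it is optimal.

5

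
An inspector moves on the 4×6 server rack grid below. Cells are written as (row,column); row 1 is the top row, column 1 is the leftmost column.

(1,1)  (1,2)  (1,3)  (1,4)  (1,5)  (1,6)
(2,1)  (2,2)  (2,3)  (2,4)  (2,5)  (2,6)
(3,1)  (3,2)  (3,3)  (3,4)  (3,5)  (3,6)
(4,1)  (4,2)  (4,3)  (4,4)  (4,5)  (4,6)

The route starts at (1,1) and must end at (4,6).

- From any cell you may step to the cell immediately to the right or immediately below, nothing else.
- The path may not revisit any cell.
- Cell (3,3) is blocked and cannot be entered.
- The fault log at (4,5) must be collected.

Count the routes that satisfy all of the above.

17

A right/down-only route from (1,1) to (4,6) makes exactly 3 down-moves and 5 right-moves in some order.
With no other constraints that would be C(8,3) = 56 routes.
Split at (4,5) and multiply the segment counts (each segment already excludes blocked cells): (1,1)→(4,5): 17; (4,5)→(4,6): 1; product = 17.
That gives 17 routes.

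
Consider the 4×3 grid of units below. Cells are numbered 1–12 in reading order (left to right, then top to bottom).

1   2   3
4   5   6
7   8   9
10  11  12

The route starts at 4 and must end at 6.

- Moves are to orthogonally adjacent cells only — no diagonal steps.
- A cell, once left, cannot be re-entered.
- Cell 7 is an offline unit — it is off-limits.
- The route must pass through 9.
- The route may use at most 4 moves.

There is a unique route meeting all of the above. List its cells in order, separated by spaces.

Any route must reach 9 and still end at 6 within 4 moves, so the order of the required stops is forced.
Route from 4: right to 5, down to 8, right to 9, up to 6 — 4 moves in all.
Check: all required cells visited; 4 ≤ 4 moves.

4 5 8 9 6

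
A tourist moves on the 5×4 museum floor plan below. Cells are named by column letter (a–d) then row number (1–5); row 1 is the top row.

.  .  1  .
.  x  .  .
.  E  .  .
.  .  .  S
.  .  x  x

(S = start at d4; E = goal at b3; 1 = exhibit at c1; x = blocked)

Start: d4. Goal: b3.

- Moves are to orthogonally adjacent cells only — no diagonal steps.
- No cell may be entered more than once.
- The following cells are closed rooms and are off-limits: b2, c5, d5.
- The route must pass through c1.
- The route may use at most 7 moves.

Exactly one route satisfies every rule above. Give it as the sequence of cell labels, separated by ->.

The budget equals the shortest possible length, so every move has to be on a shortest route through the required cells.
Route from d4: up 3 to d1, left 1 to c1, down 2 to c3, left 1 to b3 — 7 moves in all.
Check: all required cells visited; 7 ≤ 7 moves.

d4 -> d3 -> d2 -> d1 -> c1 -> c2 -> c3 -> b3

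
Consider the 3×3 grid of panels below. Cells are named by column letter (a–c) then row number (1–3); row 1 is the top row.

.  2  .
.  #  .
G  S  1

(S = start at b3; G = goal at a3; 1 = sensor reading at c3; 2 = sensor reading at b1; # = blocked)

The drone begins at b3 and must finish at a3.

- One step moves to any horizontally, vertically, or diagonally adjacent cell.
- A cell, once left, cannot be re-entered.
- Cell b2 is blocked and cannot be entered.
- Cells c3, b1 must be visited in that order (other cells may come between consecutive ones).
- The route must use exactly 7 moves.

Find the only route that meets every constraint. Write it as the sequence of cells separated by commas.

b3, c3, c2, c1, b1, a1, a2, a3

The waypoints must appear in the order c3, b1, with no cell reused.
Route from b3: right to c3, 2× up (reaching c1), 2× left (reaching a1), 2× down (reaching a3) — 7 moves in all.
Check: order respected (1 at step 1, 2 at step 4); 7 moves as required.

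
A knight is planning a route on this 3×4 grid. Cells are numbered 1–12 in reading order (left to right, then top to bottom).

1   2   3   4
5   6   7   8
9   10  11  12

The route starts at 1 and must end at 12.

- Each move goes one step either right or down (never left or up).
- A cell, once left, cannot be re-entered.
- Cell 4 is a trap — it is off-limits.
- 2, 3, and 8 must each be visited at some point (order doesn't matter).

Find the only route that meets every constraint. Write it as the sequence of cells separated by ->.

Moves only go right or down, so the column and row indices never decrease.
Route from 1: 2× right (reaching 3), down to 7, right to 8, down to 12 — 5 moves in all.
Check: all required cells visited.

1 -> 2 -> 3 -> 7 -> 8 -> 12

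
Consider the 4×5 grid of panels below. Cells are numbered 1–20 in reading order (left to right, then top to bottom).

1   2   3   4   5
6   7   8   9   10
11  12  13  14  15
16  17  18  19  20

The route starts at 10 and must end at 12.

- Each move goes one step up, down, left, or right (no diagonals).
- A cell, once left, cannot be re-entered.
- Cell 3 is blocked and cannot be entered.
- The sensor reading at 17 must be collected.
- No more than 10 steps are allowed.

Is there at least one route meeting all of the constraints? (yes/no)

One route that works: 10 → 15 → 20 → 19 → 18 → 17 → 12.

yes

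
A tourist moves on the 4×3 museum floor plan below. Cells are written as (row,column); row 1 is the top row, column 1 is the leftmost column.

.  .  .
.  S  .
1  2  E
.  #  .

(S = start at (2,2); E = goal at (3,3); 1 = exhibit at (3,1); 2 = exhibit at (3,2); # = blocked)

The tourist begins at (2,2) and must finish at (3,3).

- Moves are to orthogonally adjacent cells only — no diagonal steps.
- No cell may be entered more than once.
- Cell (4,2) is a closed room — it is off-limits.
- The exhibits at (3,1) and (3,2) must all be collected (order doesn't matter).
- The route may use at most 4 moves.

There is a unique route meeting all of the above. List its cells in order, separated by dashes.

(2,2) - (2,1) - (3,1) - (3,2) - (3,3)

The 4-move cap with required stops at (3,1), (3,2) leaves no slack for detours.
Route from (2,2): left 1 to (2,1), down 1 to (3,1), right 2 to (3,3) — 4 moves in all.
Check: all required cells visited; 4 ≤ 4 moves.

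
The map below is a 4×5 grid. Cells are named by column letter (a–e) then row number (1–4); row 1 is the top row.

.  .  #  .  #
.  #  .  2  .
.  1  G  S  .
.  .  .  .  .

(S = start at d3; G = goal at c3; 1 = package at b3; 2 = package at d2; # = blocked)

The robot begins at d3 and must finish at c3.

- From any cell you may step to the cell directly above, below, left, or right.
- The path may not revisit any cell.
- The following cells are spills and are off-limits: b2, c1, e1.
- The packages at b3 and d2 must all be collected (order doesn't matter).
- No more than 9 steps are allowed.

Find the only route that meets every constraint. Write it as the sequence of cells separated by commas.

d3, d2, e2, e3, e4, d4, c4, b4, b3, c3

Any route must reach b3 and d2 and still end at c3 within 9 moves, so the order of the required stops is forced.
Route from d3: up 1 to d2, right 1 to e2, down 2 to e4, left 3 to b4, up 1 to b3, right 1 to c3 — 9 moves in all.
Check: all required cells visited; 9 ≤ 9 moves.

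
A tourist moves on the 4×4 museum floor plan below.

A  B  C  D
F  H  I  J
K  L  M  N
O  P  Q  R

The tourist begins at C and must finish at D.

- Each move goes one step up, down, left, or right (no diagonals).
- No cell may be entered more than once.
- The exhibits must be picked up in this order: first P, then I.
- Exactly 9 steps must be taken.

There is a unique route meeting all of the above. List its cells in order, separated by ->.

C -> B -> H -> L -> P -> Q -> M -> I -> J -> D

The waypoints must appear in the order P, I, with no cell reused.
Route from C: left 1 to B, down 3 to P, right 1 to Q, up 2 to I, right 1 to J, up 1 to D — 9 moves in all.
Check: order respected (P at step 4, I at step 7); 9 moves as required.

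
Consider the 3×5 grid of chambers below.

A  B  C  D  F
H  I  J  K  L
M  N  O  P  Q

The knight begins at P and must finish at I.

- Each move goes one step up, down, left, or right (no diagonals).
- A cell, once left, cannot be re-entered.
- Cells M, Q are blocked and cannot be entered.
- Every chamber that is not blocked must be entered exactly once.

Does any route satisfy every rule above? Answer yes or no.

no

Colour the cells like a checkerboard: each orthogonal step flips colour, so a Hamiltonian route alternates colours. Here there are 6 cells of one colour and 7 of the other, with start on the opposite colour to the goal — the counts and endpoints can't be arranged into an alternating sequence of length 13, so no Hamiltonian route exists.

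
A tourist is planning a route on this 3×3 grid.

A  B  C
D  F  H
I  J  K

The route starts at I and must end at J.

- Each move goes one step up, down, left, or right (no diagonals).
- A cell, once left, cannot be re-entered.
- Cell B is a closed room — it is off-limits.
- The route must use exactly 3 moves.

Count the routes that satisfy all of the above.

Need simple routes of exactly 3 moves from I to J (Manhattan distance 1, so 1 moves are spent on a detour and 1 undoing it).
Enumerating: I D F J.
That gives 1 route.

1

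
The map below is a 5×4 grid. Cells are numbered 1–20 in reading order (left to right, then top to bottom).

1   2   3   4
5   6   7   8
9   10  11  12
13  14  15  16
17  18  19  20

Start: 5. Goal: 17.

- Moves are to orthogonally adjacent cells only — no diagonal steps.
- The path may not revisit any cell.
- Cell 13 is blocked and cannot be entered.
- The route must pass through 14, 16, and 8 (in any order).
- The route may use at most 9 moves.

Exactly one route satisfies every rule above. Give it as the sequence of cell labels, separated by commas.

Any route must reach 14, 16, and 8 and still end at 17 within 9 moves, so the order of the required stops is forced.
Route from 5: right 3 to 8, down 2 to 16, left 2 to 14, down 1 to 18, left 1 to 17 — 9 moves in all.
Check: all required cells visited; 9 ≤ 9 moves.

5, 6, 7, 8, 12, 16, 15, 14, 18, 17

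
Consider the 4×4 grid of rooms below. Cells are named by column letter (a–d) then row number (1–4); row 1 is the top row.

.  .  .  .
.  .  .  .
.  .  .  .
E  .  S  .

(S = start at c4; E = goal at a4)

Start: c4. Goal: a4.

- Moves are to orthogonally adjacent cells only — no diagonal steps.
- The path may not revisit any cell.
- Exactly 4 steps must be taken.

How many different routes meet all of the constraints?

3

Need simple routes of exactly 4 moves from c4 to a4 (Manhattan distance 2, so 1 moves are spent on a detour and 1 undoing it).
Enumerating: c4 c3 b3 b4 a4 | c4 c3 b3 a3 a4 | c4 b4 b3 a3 a4.
That gives 3 routes.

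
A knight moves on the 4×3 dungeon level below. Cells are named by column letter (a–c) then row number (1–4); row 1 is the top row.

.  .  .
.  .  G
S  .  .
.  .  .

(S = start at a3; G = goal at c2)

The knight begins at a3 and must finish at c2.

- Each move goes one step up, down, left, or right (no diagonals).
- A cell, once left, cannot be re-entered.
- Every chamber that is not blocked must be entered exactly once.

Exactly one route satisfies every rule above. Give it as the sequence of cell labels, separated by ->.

Need to visit all 12 open cells exactly once, starting at a3 and ending at c2.
Cell c1 has only two open neighbours (c2 and b1), so the path must pass straight through it: one of those is the cell it's entered from and the other is where it exits.
Route from a3: down 1 to a4, right 2 to c4, up 1 to c3, left 1 to b3, up 1 to b2, left 1 to a2, up 1 to a1, right 2 to c1, down 1 to c2 — 11 moves in all.
Check: all 12 open cells covered.

a3 -> a4 -> b4 -> c4 -> c3 -> b3 -> b2 -> a2 -> a1 -> b1 -> c1 -> c2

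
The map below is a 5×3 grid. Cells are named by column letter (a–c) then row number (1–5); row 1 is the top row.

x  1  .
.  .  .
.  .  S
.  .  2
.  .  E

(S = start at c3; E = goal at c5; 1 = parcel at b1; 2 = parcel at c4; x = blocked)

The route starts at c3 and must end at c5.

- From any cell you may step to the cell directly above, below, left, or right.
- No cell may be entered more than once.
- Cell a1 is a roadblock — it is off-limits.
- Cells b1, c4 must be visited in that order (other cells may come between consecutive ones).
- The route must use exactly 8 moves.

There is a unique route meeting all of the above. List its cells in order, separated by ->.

c3 -> c2 -> c1 -> b1 -> b2 -> b3 -> b4 -> c4 -> c5

The waypoints must appear in the order b1, c4, with no cell reused.
Route from c3: 2× up (reaching c1), left to b1, 3× down (reaching b4), right to c4, down to c5 — 8 moves in all.
Check: order respected (1 at step 3, 2 at step 7); 8 moves as required.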